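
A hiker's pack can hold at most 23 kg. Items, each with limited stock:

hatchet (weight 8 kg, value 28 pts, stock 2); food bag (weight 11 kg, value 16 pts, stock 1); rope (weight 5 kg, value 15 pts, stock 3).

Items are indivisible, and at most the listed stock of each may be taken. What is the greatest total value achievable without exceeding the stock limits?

Top feasible selections:
- 1×hatchet + 3×rope: weight 23, value 73
- 2×hatchet + 1×rope: weight 21, value 71
- 1×hatchet + 2×rope: weight 18, value 58
Best: 73 pts.

73 pts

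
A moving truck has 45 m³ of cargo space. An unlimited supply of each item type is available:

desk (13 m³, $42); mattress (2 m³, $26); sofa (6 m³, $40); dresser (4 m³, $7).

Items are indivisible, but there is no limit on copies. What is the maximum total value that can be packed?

Best value-per-unit is mattress at 26/2, and filling with it alone uses volume 22×2=44. No mix of the others beats 22×26 = 572.

$572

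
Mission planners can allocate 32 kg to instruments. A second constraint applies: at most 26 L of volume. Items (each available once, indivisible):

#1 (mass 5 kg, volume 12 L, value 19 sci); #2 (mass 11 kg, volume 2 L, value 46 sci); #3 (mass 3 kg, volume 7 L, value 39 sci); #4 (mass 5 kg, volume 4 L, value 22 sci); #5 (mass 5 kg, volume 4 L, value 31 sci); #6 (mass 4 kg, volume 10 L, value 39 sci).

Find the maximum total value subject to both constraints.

Feasible sets respecting both limits:
- #2+#3+#5+#6: mass 23, volume 23, value 155
- #2+#3+#4+#6: mass 23, volume 23, value 146
- #2+#3+#4+#5: mass 24, volume 17, value 138
- #2+#4+#5+#6: mass 25, volume 20, value 138
Best: 155 sci.

155 sci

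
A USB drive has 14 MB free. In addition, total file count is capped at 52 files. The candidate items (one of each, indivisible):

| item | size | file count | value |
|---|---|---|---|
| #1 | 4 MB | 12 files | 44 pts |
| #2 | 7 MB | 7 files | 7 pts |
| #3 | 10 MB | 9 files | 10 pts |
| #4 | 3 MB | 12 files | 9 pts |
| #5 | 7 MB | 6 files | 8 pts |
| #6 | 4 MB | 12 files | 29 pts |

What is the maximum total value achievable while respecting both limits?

Feasible sets respecting both limits:
- #1+#4+#6: size 11, file count 36, value 82
- #1+#6: size 8, file count 24, value 73
- #1+#4+#5: size 14, file count 30, value 61
Best: 82 pts.

82 pts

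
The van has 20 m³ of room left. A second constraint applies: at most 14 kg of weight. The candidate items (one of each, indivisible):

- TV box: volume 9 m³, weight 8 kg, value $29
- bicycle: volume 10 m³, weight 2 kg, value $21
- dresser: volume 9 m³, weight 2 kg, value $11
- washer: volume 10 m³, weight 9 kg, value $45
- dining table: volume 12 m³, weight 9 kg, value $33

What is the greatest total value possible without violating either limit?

Feasible sets respecting both limits:
- bicycle+washer: volume 20, weight 11, value 66
- dresser+washer: volume 19, weight 11, value 56
- TV box+bicycle: volume 19, weight 10, value 50
- washer: volume 10, weight 9, value 45
Best: $66.

$66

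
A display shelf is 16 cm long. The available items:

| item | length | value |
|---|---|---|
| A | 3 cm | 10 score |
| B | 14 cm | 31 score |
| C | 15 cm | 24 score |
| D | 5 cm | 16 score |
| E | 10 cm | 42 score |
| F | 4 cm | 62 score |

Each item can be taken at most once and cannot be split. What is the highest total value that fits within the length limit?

104 score

Check high-value combinations within 16 cm:
- E+F: length 10+4=14, value 42+62=104
- A+D+F: length 3+5+4=12, value 10+16+62=88
- D+F: length 5+4=9, value 16+62=78
- A+F: length 3+4=7, value 10+62=72
Best: 104 score.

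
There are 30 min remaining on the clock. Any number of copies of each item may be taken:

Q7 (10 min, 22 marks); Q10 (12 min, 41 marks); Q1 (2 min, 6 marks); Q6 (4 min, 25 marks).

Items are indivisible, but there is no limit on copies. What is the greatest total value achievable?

Best value-per-unit is Q6 at 25/4; filling with it alone gives 7×25 = 175.
Optimal mix: 1×Q1 + 7×Q6 → time 30, value 181.

181 marks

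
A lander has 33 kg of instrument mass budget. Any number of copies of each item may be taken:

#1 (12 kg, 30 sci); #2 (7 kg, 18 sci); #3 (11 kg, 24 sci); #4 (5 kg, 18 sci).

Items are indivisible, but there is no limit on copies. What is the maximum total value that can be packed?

Best value-per-unit is #4 at 18/5; filling with it alone gives 6×18 = 108.
Optimal mix: 1×#2 + 5×#4 → mass 32, value 108.

108 sci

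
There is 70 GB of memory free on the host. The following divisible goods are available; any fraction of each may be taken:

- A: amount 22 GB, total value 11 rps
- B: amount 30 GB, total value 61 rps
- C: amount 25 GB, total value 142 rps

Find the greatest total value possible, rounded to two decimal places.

Take in order of value per unit:
- C (142/25 per unit): all 25 → value 142, running total 142.00
- B (61/30 per unit): all 30 → value 61, running total 203.00
- A (11/22 per unit): 15 of 22 → value 15×11/22 = 7.5000, running total 210.50
Total 210.50.

210.50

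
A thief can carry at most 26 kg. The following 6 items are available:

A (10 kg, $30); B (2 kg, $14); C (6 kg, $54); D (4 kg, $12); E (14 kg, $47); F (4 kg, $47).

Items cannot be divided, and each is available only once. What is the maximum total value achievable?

$162

This is a 0/1 knapsack; check combinations near the capacity.
- B+C+E+F: weight 2+6+14+4=26, value 14+54+47+47=162
- A+B+C+D+F: weight 10+2+6+4+4=26, value 30+14+54+12+47=157
- C+E+F: weight 6+14+4=24, value 54+47+47=148
Best: $162.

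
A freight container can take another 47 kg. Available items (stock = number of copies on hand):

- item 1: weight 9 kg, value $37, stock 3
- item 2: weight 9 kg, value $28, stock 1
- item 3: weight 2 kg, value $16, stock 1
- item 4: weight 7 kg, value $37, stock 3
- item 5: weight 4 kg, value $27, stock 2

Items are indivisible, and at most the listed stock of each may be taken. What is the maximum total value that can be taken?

Best selections within weight 47 and stock limits:
- 2×item 1 + 3×item 4 + 2×item 5: weight 47, value 239
- 1×item 1 + 1×item 2 + 3×item 4 + 2×item 5: weight 47, value 230
- 2×item 1 + 1×item 3 + 3×item 4 + 1×item 5: weight 45, value 228
- 3×item 1 + 1×item 3 + 2×item 4 + 1×item 5: weight 47, value 228
Best: $239.

$239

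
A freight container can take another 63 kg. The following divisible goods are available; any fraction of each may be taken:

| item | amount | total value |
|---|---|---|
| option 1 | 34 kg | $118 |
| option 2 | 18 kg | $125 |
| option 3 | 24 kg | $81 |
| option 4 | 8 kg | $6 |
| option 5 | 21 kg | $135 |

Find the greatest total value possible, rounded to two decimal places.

Take in order of value per unit:
- option 2 (125/18 per unit): all 18 → value 125, running total 125.00
- option 5 (135/21 per unit): all 21 → value 135, running total 260.00
- option 1 (118/34 per unit): 24 of 34 → value 24×118/34 = 83.2941, running total 343.29
Total 343.29.

343.29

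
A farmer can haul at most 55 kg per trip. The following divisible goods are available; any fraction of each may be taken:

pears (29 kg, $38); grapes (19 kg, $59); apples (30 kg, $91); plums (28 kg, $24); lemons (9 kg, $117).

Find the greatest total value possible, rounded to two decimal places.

Take in order of value per unit:
- lemons (117/9 per unit): all 9 → value 117, running total 117.00
- grapes (59/19 per unit): all 19 → value 59, running total 176.00
- apples (91/30 per unit): 27 of 30 → value 27×91/30 = 81.9000, running total 257.90
Total 257.90.

257.90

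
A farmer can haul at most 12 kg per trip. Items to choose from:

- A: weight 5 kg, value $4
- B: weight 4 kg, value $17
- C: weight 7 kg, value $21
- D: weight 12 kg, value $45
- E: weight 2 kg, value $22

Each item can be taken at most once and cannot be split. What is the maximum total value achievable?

$45

Check high-value combinations within 12 kg:
- D: weight 12, value 45
- C+E: weight 7+2=9, value 21+22=43
- A+B+E: weight 5+4+2=11, value 4+17+22=43
Best: $45.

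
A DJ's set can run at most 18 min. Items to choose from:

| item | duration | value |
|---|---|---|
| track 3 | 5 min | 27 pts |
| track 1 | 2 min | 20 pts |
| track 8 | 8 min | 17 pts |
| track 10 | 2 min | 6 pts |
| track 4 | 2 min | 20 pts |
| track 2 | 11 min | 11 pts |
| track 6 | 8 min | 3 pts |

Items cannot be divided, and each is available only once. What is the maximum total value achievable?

Check high-value combinations within 18 min:
- track 3+track 1+track 8+track 4: duration 5+2+8+2=17, value 27+20+17+20=84
- track 3+track 1+track 10+track 4: duration 5+2+2+2=11, value 27+20+6+20=73
- track 3+track 1+track 8+track 10: duration 5+2+8+2=17, value 27+20+17+6=70
- track 3+track 8+track 10+track 4: duration 5+8+2+2=17, value 27+17+6+20=70
Best: 84 pts.

84 pts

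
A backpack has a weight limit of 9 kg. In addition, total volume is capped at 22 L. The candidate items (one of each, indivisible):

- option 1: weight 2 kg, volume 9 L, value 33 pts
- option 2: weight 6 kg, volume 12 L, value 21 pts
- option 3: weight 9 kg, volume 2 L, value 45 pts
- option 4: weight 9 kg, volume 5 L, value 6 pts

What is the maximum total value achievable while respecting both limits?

54 pts

Feasible sets respecting both limits:
- option 1+option 2: weight 8, volume 21, value 54
- option 3: weight 9, volume 2, value 45
- option 1: weight 2, volume 9, value 33
- option 2: weight 6, volume 12, value 21
Best: 54 pts.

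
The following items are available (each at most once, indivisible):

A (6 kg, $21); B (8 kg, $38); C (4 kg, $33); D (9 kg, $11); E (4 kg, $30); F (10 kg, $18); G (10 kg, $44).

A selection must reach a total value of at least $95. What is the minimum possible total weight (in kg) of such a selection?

16

Subsets with value ≥ 95, sorted by total weight:
- B+C+E: weight 16, value 101
- C+E+G: weight 18, value 107
Minimum weight: 16 kg.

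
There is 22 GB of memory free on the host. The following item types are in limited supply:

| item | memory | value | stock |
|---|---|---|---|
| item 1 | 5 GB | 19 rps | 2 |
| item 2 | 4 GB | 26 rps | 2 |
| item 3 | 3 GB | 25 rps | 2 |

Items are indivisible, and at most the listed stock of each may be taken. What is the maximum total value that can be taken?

Top feasible selections:
- 1×item 1 + 2×item 2 + 2×item 3: memory 19, value 121
- 2×item 1 + 2×item 2 + 1×item 3: memory 21, value 115
- 2×item 1 + 1×item 2 + 2×item 3: memory 20, value 114
- 2×item 2 + 2×item 3: memory 14, value 102
Best: 121 rps.

121 rps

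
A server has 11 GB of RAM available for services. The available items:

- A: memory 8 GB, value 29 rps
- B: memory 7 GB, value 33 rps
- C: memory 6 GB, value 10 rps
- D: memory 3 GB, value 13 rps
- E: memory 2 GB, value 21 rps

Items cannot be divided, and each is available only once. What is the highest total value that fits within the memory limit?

54 rps

Check high-value combinations within 11 GB:
- B+E: memory 7+2=9, value 33+21=54
- A+E: memory 8+2=10, value 29+21=50
- B+D: memory 7+3=10, value 33+13=46
- C+D+E: memory 6+3+2=11, value 10+13+21=44
- A+D: memory 8+3=11, value 29+13=42
Best: 54 rps.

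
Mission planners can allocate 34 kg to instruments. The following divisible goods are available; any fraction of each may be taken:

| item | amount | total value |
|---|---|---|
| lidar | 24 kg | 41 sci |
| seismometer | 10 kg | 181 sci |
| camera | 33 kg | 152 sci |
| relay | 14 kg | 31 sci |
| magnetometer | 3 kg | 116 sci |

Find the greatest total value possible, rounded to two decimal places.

Take in order of value per unit:
- magnetometer (116/3 per unit): all 3 → value 116, running total 116.00
- seismometer (181/10 per unit): all 10 → value 181, running total 297.00
- camera (152/33 per unit): 21 of 33 → value 21×152/33 = 96.7273, running total 393.73
Total 393.73.

393.73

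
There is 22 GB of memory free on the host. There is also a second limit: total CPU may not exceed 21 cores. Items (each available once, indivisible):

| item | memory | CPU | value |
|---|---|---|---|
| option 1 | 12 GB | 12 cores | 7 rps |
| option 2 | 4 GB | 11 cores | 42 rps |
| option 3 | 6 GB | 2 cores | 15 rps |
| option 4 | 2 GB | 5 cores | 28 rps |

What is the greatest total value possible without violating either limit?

Feasible sets respecting both limits:
- option 2+option 3+option 4: memory 12, CPU 18, value 85
- option 2+option 4: memory 6, CPU 16, value 70
- option 2+option 3: memory 10, CPU 13, value 57
Best: 85 rps.

85 rps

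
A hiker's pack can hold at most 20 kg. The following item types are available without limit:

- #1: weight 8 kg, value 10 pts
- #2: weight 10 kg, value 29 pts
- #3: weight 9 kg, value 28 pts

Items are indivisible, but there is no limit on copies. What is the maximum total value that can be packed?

Best value-per-unit is #3 at 28/9; filling with it alone gives 2×28 = 56.
Optimal mix: 2×#2 → weight 20, value 58.

58 pts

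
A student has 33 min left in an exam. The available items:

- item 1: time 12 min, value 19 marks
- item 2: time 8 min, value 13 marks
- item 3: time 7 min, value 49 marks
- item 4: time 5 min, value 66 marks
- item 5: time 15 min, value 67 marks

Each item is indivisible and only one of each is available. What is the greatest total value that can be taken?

182 marks

Check high-value combinations within 33 min:
- item 3+item 4+item 5: time 7+5+15=27, value 49+66+67=182
- item 1+item 4+item 5: time 12+5+15=32, value 19+66+67=152
- item 1+item 2+item 3+item 4: time 12+8+7+5=32, value 19+13+49+66=147
- item 2+item 4+item 5: time 8+5+15=28, value 13+66+67=146
- item 1+item 3+item 4: time 12+7+5=24, value 19+49+66=134
Best: 182 marks.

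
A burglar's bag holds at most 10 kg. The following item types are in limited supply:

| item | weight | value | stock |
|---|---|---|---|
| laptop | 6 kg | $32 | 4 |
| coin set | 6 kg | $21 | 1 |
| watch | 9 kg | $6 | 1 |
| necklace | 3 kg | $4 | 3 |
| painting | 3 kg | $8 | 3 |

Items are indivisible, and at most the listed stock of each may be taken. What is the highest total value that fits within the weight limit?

Best selections within weight 10 and stock limits:
- 1×laptop + 1×painting: weight 9, value 40
- 1×laptop + 1×necklace: weight 9, value 36
Best: $40.

$40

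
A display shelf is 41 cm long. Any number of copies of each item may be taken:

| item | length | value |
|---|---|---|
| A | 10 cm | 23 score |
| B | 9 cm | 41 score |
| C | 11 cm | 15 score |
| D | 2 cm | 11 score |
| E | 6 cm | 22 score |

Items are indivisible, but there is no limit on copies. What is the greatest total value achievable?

220 score

Best value-per-unit is D at 11/2, and filling with it alone uses length 20×2=40. No mix of the others beats 20×11 = 220.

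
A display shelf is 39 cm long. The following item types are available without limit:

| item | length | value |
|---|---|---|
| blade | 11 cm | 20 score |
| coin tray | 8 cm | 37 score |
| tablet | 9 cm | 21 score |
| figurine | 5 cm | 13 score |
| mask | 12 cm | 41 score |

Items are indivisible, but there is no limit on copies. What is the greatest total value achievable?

161 score

Best value-per-unit is coin tray at 37/8; filling with it alone gives 4×37 = 148.
Optimal mix: 4×coin tray + 1×figurine → length 37, value 161.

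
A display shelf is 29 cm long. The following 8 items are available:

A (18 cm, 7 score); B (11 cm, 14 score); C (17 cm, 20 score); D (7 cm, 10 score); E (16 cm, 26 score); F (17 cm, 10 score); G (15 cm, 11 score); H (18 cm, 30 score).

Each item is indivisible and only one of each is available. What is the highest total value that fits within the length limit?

44 score

Check high-value combinations within 29 cm:
- B+H: length 11+18=29, value 14+30=44
- D+H: length 7+18=25, value 10+30=40
- B+E: length 11+16=27, value 14+26=40
Best: 44 score.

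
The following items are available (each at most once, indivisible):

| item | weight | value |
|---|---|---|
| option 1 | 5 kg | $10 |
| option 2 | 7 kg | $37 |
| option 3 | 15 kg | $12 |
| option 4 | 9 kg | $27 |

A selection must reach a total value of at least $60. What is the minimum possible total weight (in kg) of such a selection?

Subsets with value ≥ 60, sorted by total weight:
- option 2+option 4: weight 16, value 64
- option 1+option 2+option 4: weight 21, value 74
Minimum weight: 16 kg.

16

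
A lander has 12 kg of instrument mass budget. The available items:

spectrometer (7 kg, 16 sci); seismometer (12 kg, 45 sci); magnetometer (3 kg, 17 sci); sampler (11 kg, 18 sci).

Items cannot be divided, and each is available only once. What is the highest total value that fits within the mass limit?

45 sci

Check high-value combinations within 12 kg:
- seismometer: mass 12, value 45
- spectrometer+magnetometer: mass 7+3=10, value 16+17=33
- sampler: mass 11, value 18
- magnetometer: mass 3, value 17
Best: 45 sci.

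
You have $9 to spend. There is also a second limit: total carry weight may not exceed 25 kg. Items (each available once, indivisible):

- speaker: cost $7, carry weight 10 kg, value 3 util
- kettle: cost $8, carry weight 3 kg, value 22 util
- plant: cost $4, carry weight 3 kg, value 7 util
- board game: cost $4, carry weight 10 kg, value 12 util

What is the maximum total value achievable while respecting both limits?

22 util

Feasible sets respecting both limits:
- kettle: cost 8, carry weight 3, value 22
- plant+board game: cost 8, carry weight 13, value 19
- board game: cost 4, carry weight 10, value 12
Best: 22 util.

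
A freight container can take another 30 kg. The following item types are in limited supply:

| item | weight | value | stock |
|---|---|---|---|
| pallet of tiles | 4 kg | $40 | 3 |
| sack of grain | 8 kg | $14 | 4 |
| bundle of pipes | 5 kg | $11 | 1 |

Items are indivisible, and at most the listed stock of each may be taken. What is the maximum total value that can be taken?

Best selections within weight 30 and stock limits:
- 3×pallet of tiles + 2×sack of grain: weight 28, value 148
- 3×pallet of tiles + 1×sack of grain + 1×bundle of pipes: weight 25, value 145
- 3×pallet of tiles + 1×sack of grain: weight 20, value 134
Best: $148.

$148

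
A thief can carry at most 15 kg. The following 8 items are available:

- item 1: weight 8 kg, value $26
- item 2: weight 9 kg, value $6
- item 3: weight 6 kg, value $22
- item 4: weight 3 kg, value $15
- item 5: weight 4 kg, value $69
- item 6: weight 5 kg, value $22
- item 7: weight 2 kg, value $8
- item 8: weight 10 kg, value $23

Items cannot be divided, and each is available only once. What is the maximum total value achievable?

This is a 0/1 knapsack; check combinations near the capacity.
- item 4+item 5+item 6+item 7: weight 3+4+5+2=14, value 15+69+22+8=114
- item 3+item 4+item 5+item 7: weight 6+3+4+2=15, value 22+15+69+8=114
- item 3+item 5+item 6: weight 6+4+5=15, value 22+69+22=113
- item 1+item 4+item 5: weight 8+3+4=15, value 26+15+69=110
Best: $114.

$114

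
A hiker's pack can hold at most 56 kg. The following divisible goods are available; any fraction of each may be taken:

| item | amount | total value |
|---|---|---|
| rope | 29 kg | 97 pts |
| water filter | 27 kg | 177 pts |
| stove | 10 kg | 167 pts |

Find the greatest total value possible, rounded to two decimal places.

407.55

Take in order of value per unit:
- stove (167/10 per unit): all 10 → value 167, running total 167.00
- water filter (177/27 per unit): all 27 → value 177, running total 344.00
- rope (97/29 per unit): 19 of 29 → value 19×97/29 = 63.5517, running total 407.55
Total 407.55.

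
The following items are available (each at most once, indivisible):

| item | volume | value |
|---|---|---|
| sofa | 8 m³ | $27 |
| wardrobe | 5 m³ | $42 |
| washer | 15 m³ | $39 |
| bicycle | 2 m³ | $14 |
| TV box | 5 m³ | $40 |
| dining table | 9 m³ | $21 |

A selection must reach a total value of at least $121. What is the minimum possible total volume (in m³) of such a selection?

20

Subsets with value ≥ 121, sorted by total volume:
- sofa+wardrobe+bicycle+TV box: volume 20, value 123
- wardrobe+washer+TV box: volume 25, value 121
Minimum volume: 20 m³.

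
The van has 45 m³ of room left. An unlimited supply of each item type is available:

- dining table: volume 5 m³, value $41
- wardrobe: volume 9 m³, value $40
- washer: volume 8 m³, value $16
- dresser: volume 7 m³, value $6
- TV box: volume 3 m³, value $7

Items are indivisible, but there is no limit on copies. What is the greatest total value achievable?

Best value-per-unit is dining table at 41/5, and filling with it alone uses volume 9×5=45. No mix of the others beats 9×41 = 369.

$369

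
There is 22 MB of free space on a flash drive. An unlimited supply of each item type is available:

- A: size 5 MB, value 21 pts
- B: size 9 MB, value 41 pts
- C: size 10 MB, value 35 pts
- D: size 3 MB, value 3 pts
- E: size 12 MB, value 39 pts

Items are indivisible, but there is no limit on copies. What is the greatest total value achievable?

86 pts

Best value-per-unit is B at 41/9; filling with it alone gives 2×41 = 82.
Optimal mix: 2×A + 1×B + 1×D → size 22, value 86.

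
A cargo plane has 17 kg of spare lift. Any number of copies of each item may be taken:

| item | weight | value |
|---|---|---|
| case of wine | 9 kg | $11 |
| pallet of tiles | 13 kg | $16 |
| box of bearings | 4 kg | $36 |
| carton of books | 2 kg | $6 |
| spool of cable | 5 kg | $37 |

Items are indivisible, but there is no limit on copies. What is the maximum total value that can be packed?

Best value-per-unit is box of bearings at 36/4; filling with it alone gives 4×36 = 144.
Optimal mix: 3×box of bearings + 1×spool of cable → weight 17, value 145.

$145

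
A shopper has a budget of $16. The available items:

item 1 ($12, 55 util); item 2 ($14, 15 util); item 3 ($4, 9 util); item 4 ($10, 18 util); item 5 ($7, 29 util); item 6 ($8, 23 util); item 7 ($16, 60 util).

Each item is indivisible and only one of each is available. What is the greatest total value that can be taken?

Check high-value combinations within $16:
- item 1+item 3: cost 12+4=16, value 55+9=64
- item 7: cost 16, value 60
- item 1: cost 12, value 55
- item 5+item 6: cost 7+8=15, value 29+23=52
- item 3+item 5: cost 4+7=11, value 9+29=38
Best: 64 util.

64 util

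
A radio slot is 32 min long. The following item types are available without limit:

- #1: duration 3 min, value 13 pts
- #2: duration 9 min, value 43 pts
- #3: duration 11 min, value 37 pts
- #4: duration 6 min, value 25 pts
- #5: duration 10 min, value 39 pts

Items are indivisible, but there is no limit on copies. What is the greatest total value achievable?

142 pts

Best value-per-unit is #2 at 43/9; filling with it alone gives 3×43 = 129.
Optimal mix: 1×#1 + 3×#2 → duration 30, value 142.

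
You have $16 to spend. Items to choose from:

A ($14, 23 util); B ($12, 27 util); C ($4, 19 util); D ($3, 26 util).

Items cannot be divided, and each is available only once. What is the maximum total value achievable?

This is a 0/1 knapsack; check combinations near the capacity.
- B+D: cost 12+3=15, value 27+26=53
- B+C: cost 12+4=16, value 27+19=46
- C+D: cost 4+3=7, value 19+26=45
- B: cost 12, value 27
Best: 53 util.

53 util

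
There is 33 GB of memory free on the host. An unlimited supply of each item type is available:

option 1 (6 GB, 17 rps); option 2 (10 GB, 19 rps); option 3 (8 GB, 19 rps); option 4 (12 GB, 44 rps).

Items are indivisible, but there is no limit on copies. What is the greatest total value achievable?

107 rps

Best value-per-unit is option 4 at 44/12; filling with it alone gives 2×44 = 88.
Optimal mix: 1×option 3 + 2×option 4 → memory 32, value 107.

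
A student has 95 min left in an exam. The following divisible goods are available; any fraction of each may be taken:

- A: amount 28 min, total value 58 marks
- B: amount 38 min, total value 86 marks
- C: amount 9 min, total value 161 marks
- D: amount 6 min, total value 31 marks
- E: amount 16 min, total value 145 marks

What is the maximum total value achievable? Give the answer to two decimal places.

Take in order of value per unit:
- C (161/9 per unit): all 9 → value 161, running total 161.00
- E (145/16 per unit): all 16 → value 145, running total 306.00
- D (31/6 per unit): all 6 → value 31, running total 337.00
- B (86/38 per unit): all 38 → value 86, running total 423.00
- A (58/28 per unit): 26 of 28 → value 26×58/28 = 53.8571, running total 476.86
Total 476.86.

476.86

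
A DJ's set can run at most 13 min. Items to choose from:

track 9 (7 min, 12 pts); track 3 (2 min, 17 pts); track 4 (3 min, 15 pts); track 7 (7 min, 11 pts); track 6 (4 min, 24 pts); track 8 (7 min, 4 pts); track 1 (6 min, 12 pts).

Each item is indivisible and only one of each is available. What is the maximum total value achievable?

56 pts

Check high-value combinations within 13 min:
- track 3+track 4+track 6: duration 2+3+4=9, value 17+15+24=56
- track 3+track 6+track 1: duration 2+4+6=12, value 17+24+12=53
- track 9+track 3+track 6: duration 7+2+4=13, value 12+17+24=53
- track 3+track 7+track 6: duration 2+7+4=13, value 17+11+24=52
Best: 56 pts.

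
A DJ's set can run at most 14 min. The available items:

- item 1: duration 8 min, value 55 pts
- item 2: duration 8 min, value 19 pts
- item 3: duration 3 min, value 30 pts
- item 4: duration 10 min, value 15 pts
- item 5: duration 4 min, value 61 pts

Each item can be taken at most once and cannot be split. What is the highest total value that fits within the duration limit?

Check high-value combinations within 14 min:
- item 1+item 5: duration 8+4=12, value 55+61=116
- item 3+item 5: duration 3+4=7, value 30+61=91
- item 1+item 3: duration 8+3=11, value 55+30=85
- item 2+item 5: duration 8+4=12, value 19+61=80
Best: 116 pts.

116 pts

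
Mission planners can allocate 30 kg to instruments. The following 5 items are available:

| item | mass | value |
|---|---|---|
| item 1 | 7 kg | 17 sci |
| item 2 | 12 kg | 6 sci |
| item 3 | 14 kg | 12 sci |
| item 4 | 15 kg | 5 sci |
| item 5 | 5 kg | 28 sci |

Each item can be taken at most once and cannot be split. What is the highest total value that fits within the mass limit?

Check high-value combinations within 30 kg:
- item 1+item 3+item 5: mass 7+14+5=26, value 17+12+28=57
- item 1+item 2+item 5: mass 7+12+5=24, value 17+6+28=51
- item 1+item 4+item 5: mass 7+15+5=27, value 17+5+28=50
Best: 57 sci.

57 sci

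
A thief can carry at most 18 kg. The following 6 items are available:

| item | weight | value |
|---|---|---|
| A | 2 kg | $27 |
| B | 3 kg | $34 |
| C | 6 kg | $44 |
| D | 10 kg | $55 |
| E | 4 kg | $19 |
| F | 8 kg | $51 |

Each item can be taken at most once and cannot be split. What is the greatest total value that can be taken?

This is a 0/1 knapsack; check combinations near the capacity.
- A+B+E+F: weight 2+3+4+8=17, value 27+34+19+51=131
- B+C+F: weight 3+6+8=17, value 34+44+51=129
- A+C+D: weight 2+6+10=18, value 27+44+55=126
- A+B+C+E: weight 2+3+6+4=15, value 27+34+44+19=124
- A+C+F: weight 2+6+8=16, value 27+44+51=122
Best: $131.

$131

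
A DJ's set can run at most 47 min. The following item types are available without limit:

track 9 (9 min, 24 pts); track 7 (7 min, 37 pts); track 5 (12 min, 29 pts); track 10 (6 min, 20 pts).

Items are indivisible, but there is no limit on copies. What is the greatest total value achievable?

Best value-per-unit is track 7 at 37/7; filling with it alone gives 6×37 = 222.
Optimal mix: 5×track 7 + 2×track 10 → duration 47, value 225.

225 pts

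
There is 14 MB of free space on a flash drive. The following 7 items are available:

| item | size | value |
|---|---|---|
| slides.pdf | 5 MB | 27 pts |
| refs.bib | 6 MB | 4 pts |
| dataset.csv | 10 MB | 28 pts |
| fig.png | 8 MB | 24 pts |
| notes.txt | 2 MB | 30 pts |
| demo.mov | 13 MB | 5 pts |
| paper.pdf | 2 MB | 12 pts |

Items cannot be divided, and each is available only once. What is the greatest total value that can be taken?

70 pts

This is a 0/1 knapsack; check combinations near the capacity.
- dataset.csv+notes.txt+paper.pdf: size 10+2+2=14, value 28+30+12=70
- slides.pdf+notes.txt+paper.pdf: size 5+2+2=9, value 27+30+12=69
- fig.png+notes.txt+paper.pdf: size 8+2+2=12, value 24+30+12=66
- slides.pdf+refs.bib+notes.txt: size 5+6+2=13, value 27+4+30=61
- dataset.csv+notes.txt: size 10+2=12, value 28+30=58
Best: 70 pts.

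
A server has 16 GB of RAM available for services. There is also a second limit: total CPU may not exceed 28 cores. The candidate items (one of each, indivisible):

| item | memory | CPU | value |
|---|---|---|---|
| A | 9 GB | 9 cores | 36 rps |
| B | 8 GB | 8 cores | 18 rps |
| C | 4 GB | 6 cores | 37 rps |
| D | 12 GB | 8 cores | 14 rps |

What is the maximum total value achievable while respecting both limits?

Feasible sets respecting both limits:
- A+C: memory 13, CPU 15, value 73
- B+C: memory 12, CPU 14, value 55
- C+D: memory 16, CPU 14, value 51
- C: memory 4, CPU 6, value 37
Best: 73 rps.

73 rps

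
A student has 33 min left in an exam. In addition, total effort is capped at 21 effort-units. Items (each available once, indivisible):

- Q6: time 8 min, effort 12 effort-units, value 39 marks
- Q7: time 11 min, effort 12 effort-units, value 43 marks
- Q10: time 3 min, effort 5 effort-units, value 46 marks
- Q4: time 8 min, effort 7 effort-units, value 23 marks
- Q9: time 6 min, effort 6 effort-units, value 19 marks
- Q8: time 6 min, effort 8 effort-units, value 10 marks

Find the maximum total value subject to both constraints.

Feasible sets respecting both limits:
- Q7+Q10: time 14, effort 17, value 89
- Q10+Q4+Q9: time 17, effort 18, value 88
- Q6+Q10: time 11, effort 17, value 85
Best: 89 marks.

89 marks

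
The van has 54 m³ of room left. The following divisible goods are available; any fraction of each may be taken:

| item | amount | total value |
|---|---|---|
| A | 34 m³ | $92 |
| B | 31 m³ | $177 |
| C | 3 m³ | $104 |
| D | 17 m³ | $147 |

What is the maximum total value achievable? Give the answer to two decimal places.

436.12

Take in order of value per unit:
- C (104/3 per unit): all 3 → value 104, running total 104.00
- D (147/17 per unit): all 17 → value 147, running total 251.00
- B (177/31 per unit): all 31 → value 177, running total 428.00
- A (92/34 per unit): 3 of 34 → value 3×92/34 = 8.1176, running total 436.12
Total 436.12.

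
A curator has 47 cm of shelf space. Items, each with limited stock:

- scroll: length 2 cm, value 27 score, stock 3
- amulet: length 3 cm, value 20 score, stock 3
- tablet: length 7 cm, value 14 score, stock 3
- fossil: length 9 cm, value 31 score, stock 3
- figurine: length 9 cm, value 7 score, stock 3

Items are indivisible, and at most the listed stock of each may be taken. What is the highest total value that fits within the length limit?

234 score

Best selections within length 47 and stock limits:
- 3×scroll + 3×amulet + 3×fossil: length 42, value 234
- 3×scroll + 3×amulet + 2×tablet + 2×fossil: length 47, value 231
- 3×scroll + 2×amulet + 1×tablet + 3×fossil: length 46, value 228
- 2×scroll + 3×amulet + 1×tablet + 3×fossil: length 47, value 221
Best: 234 score.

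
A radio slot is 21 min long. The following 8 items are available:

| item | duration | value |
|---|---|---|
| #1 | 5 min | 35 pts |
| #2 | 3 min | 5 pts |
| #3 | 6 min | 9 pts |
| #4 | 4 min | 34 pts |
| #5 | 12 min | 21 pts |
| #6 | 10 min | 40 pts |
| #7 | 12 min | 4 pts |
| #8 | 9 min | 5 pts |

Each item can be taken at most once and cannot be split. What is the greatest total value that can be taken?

109 pts

This is a 0/1 knapsack; check combinations near the capacity.
- #1+#4+#6: duration 5+4+10=19, value 35+34+40=109
- #1+#4+#5: duration 5+4+12=21, value 35+34+21=90
- #1+#3+#6: duration 5+6+10=21, value 35+9+40=84
- #1+#2+#3+#4: duration 5+3+6+4=18, value 35+5+9+34=83
Best: 109 pts.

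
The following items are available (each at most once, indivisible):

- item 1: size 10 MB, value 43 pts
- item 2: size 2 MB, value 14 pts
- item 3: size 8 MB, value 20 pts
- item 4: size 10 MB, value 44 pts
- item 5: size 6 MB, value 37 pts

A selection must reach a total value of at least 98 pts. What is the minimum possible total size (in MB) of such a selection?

Subsets with value ≥ 98, sorted by total size:
- item 1+item 2+item 4: size 22, value 101
- item 3+item 4+item 5: size 24, value 101
Minimum size: 22 MB.

22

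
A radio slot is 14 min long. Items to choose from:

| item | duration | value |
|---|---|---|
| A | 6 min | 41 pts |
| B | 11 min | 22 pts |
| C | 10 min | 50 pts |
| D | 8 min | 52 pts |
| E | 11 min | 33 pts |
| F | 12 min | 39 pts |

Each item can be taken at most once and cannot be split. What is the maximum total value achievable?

93 pts

Check high-value combinations within 14 min:
- A+D: duration 6+8=14, value 41+52=93
- D: duration 8, value 52
- C: duration 10, value 50
Best: 93 pts.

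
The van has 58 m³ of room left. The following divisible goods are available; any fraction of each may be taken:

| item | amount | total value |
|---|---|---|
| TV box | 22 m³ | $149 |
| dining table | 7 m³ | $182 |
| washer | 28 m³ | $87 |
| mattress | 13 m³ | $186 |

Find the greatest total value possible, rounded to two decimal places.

Take in order of value per unit:
- dining table (182/7 per unit): all 7 → value 182, running total 182.00
- mattress (186/13 per unit): all 13 → value 186, running total 368.00
- TV box (149/22 per unit): all 22 → value 149, running total 517.00
- washer (87/28 per unit): 16 of 28 → value 16×87/28 = 49.7143, running total 566.71
Total 566.71.

566.71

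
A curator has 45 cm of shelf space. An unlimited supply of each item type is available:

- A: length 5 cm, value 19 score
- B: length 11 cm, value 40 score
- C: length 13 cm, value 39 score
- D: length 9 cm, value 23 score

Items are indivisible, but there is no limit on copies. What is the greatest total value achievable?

171 score

Best value-per-unit is A at 19/5, and filling with it alone uses length 9×5=45. No mix of the others beats 9×19 = 171.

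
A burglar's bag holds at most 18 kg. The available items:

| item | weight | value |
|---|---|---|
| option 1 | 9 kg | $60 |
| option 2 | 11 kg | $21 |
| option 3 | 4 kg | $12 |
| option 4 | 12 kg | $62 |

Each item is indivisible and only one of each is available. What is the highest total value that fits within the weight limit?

Check high-value combinations within 18 kg:
- option 3+option 4: weight 4+12=16, value 12+62=74
- option 1+option 3: weight 9+4=13, value 60+12=72
- option 4: weight 12, value 62
- option 1: weight 9, value 60
- option 2+option 3: weight 11+4=15, value 21+12=33
Best: $74.

$74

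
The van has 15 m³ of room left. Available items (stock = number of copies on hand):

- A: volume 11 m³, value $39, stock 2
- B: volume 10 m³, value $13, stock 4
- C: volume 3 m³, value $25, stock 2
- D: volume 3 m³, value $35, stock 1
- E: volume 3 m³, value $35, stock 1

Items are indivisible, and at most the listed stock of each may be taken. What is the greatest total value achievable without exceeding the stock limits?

Best selections within volume 15 and stock limits:
- 2×C + 1×D + 1×E: volume 12, value 120
- 1×C + 1×D + 1×E: volume 9, value 95
- 2×C + 1×E: volume 9, value 85
Best: $120.

$120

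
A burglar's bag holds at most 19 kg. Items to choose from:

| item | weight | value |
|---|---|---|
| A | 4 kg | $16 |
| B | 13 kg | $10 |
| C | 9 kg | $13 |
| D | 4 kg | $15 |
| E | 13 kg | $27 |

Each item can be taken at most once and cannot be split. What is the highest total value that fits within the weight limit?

$44

This is a 0/1 knapsack; check combinations near the capacity.
- A+C+D: weight 4+9+4=17, value 16+13+15=44
- A+E: weight 4+13=17, value 16+27=43
- D+E: weight 4+13=17, value 15+27=42
Best: $44.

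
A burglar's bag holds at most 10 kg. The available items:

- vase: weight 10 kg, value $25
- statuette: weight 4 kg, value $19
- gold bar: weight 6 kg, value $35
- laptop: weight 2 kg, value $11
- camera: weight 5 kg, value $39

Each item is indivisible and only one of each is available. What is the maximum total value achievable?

$58

This is a 0/1 knapsack; check combinations near the capacity.
- statuette+camera: weight 4+5=9, value 19+39=58
- statuette+gold bar: weight 4+6=10, value 19+35=54
- laptop+camera: weight 2+5=7, value 11+39=50
- gold bar+laptop: weight 6+2=8, value 35+11=46
- camera: weight 5, value 39
Best: $58.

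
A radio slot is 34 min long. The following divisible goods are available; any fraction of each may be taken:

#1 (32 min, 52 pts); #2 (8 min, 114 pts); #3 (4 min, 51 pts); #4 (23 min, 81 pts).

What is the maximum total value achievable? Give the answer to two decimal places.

Take in order of value per unit:
- #2 (114/8 per unit): all 8 → value 114, running total 114.00
- #3 (51/4 per unit): all 4 → value 51, running total 165.00
- #4 (81/23 per unit): 22 of 23 → value 22×81/23 = 77.4783, running total 242.48
Total 242.48.

242.48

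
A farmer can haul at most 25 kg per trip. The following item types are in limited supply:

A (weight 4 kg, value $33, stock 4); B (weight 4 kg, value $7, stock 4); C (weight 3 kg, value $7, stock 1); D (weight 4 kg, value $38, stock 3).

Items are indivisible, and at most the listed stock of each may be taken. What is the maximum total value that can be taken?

Top feasible selections:
- 3×A + 3×D: weight 24, value 213
- 4×A + 2×D: weight 24, value 208
- 2×A + 1×C + 3×D: weight 23, value 187
- 2×A + 1×B + 3×D: weight 24, value 187
Best: $213.

$213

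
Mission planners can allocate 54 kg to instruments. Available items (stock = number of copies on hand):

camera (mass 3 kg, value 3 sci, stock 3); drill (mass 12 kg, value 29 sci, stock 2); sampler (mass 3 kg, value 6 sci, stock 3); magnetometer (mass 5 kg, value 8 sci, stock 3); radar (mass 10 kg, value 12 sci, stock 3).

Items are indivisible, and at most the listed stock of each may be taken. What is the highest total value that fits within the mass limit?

106 sci

Best selections within mass 54 and stock limits:
- 2×camera + 2×drill + 3×sampler + 3×magnetometer: mass 54, value 106
- 2×drill + 3×sampler + 2×magnetometer + 1×radar: mass 53, value 104
Best: 106 sci.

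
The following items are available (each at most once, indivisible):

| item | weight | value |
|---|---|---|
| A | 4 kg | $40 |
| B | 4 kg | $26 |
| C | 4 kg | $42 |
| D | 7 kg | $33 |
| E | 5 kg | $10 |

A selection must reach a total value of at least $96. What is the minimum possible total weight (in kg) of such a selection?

12

Subsets with value ≥ 96, sorted by total weight:
- A+B+C: weight 12, value 108
- A+C+D: weight 15, value 115
- B+C+D: weight 15, value 101
Minimum weight: 12 kg.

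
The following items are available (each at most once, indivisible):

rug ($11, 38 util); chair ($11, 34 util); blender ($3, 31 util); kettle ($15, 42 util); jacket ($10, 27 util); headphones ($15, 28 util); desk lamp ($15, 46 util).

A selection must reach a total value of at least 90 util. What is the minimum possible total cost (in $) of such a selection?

24

Subsets with value ≥ 90, sorted by total cost:
- rug+blender+jacket: cost 24, value 96
- chair+blender+jacket: cost 24, value 92
- rug+chair+blender: cost 25, value 103
Minimum cost: 24 $.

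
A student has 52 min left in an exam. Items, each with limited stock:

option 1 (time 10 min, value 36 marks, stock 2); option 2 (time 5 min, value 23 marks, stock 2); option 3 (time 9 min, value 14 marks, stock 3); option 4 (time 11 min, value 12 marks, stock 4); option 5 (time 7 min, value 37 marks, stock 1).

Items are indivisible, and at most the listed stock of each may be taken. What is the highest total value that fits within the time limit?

Top feasible selections:
- 2×option 1 + 2×option 2 + 1×option 3 + 1×option 5: time 46, value 169
- 2×option 1 + 2×option 2 + 1×option 4 + 1×option 5: time 48, value 167
- 2×option 1 + 1×option 2 + 2×option 3 + 1×option 5: time 50, value 160
- 2×option 1 + 1×option 2 + 1×option 3 + 1×option 4 + 1×option 5: time 52, value 158
Best: 169 marks.

169 marks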